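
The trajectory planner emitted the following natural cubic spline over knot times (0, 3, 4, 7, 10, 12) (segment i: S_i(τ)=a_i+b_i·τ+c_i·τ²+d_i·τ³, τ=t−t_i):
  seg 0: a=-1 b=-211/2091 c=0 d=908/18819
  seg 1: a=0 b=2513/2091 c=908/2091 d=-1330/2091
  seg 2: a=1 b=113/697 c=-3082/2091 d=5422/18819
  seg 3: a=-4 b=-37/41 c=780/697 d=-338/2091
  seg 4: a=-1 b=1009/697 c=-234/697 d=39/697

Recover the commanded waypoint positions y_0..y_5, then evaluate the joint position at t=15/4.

y_0 = S_0(0) = a_0 = -1
y_1 = S_1(0) = a_1 = 0
y_2 = S_2(0) = a_2 = 1
y_3 = S_3(0) = a_3 = -4
y_4 = S_4(0) = a_4 = -1
y_5 = S_4(2) = 1
t_q=15/4 is in segment 1 (τ=3/4); S_1(τ)=1151/1312

y_0=-1 y_1=0 y_2=1 y_3=-4 y_4=-1 y_5=1
S(15/4) = 1151/1312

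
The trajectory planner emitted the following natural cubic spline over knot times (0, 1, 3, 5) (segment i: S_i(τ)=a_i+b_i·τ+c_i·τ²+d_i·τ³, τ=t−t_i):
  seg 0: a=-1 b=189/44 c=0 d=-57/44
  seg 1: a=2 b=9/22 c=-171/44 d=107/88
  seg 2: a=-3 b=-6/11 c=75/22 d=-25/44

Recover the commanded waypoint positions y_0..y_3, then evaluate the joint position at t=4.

y_0 = S_0(0) = a_0 = -1
y_1 = S_1(0) = a_1 = 2
y_2 = S_2(0) = a_2 = -3
y_3 = S_2(2) = 5
t_q=4 is in segment 2 (τ=1); S_2(τ)=-31/44

y_0=-1 y_1=2 y_2=-3 y_3=5
S(4) = -31/44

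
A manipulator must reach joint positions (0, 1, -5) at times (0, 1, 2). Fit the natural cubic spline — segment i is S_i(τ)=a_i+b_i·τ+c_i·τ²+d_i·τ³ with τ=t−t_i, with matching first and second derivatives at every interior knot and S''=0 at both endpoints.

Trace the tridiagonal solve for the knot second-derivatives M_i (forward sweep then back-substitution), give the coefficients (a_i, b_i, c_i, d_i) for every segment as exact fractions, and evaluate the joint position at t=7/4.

Δ: Δ0=1, Δ1=-6
row 1: diag=4, rhs=-42; c'=1/4, d'=-21/2
back: M1=-21/2
M: M0=0, M1=-21/2, M2=0
seg 0: a=0, c=M0/2=0, d=(M1−M0)/(6·1)=-7/4, b=Δ0−h0·(2M0+M1)/6=11/4
seg 1: a=1, c=M1/2=-21/4, d=(M2−M1)/(6·1)=7/4, b=Δ1−h1·(2M1+M2)/6=-5/2
t_q=7/4 → seg 1, τ=3/4; S=1+-5/2·τ+-21/4·τ²+7/4·τ³=-791/256

  seg 0: a=0 b=11/4 c=0 d=-7/4
  seg 1: a=1 b=-5/2 c=-21/4 d=7/4
S(7/4) = -791/256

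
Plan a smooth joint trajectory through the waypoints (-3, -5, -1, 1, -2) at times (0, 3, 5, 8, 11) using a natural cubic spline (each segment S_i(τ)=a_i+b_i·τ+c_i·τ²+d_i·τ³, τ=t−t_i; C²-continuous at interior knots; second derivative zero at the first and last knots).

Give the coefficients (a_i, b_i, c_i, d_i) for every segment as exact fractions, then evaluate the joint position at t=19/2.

  seg 0: a=-3 b=-277/177 c=0 d=53/531
  seg 1: a=-5 b=200/177 c=53/59 d=-41/177
  seg 2: a=-1 b=344/177 c=-29/59 d=35/1593
  seg 3: a=1 b=-73/177 c=-52/177 d=52/1593
S(19/2) = -10/59

Δ: Δ0=-2/3, Δ1=2, Δ2=2/3, Δ3=-1
row 1: diag=10, rhs=16; c'=1/5, d'=8/5
row 2: denom=10−2·1/5=48/5; d'=(-8−2·8/5)/(48/5)=-7/6
row 3: denom=12−3·5/16=177/16; d'=(-10−3·-7/6)/(177/16)=-104/177
back: M3=-104/177
back: M2=-7/6−5/16·-104/177=-58/59
back: M1=8/5−1/5·-58/59=106/59
M: M0=0, M1=106/59, M2=-58/59, M3=-104/177, M4=0
seg 0: a=-3, c=M0/2=0, d=(M1−M0)/(6·3)=53/531, b=Δ0−h0·(2M0+M1)/6=-277/177
seg 1: a=-5, c=M1/2=53/59, d=(M2−M1)/(6·2)=-41/177, b=Δ1−h1·(2M1+M2)/6=200/177
seg 2: a=-1, c=M2/2=-29/59, d=(M3−M2)/(6·3)=35/1593, b=Δ2−h2·(2M2+M3)/6=344/177
seg 3: a=1, c=M3/2=-52/177, d=(M4−M3)/(6·3)=52/1593, b=Δ3−h3·(2M3+M4)/6=-73/177
t_q=19/2 → seg 3, τ=3/2; S=1+-73/177·τ+-52/177·τ²+52/1593·τ³=-10/59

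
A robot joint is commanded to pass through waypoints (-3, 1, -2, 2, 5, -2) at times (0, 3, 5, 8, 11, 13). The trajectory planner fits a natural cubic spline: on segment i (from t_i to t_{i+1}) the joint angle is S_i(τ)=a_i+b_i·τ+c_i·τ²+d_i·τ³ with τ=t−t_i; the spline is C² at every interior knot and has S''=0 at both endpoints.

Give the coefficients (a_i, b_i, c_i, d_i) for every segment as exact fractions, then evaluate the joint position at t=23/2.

Δ: Δ0=4/3, Δ1=-3/2, Δ2=4/3, Δ3=1, Δ4=-7/2
row 1: diag=10, rhs=-17; c'=1/5, d'=-17/10
row 2: denom=10−2·1/5=48/5; d'=(17−2·-17/10)/(48/5)=17/8
row 3: denom=12−3·5/16=177/16; d'=(-2−3·17/8)/(177/16)=-134/177
row 4: denom=10−3·16/59=542/59; d'=(-27−3·-134/177)/(542/59)=-1459/542
back: M4=-1459/542
back: M3=-134/177−16/59·-1459/542=-22/813
back: M2=17/8−5/16·-22/813=3469/1626
back: M1=-17/10−1/5·3469/1626=-1729/813
M: M0=0, M1=-1729/813, M2=3469/1626, M3=-22/813, M4=-1459/542, M5=0
seg 0: a=-3, c=M0/2=0, d=(M1−M0)/(6·3)=-1729/14634, b=Δ0−h0·(2M0+M1)/6=1299/542
seg 1: a=1, c=M1/2=-1729/1626, d=(M2−M1)/(6·2)=2309/6504, b=Δ1−h1·(2M1+M2)/6=-215/271
seg 2: a=-2, c=M2/2=3469/3252, d=(M3−M2)/(6·3)=-1171/9756, b=Δ2−h2·(2M2+M3)/6=-1279/1626
seg 3: a=2, c=M3/2=-11/813, d=(M4−M3)/(6·3)=-4333/29268, b=Δ3−h3·(2M3+M4)/6=7717/3252
seg 4: a=5, c=M4/2=-1459/1084, d=(M5−M4)/(6·2)=1459/6504, b=Δ4−h4·(2M4+M5)/6=-2773/1626
t_q=23/2 → seg 4, τ=1/2; S=5+-2773/1626·τ+-1459/1084·τ²+1459/6504·τ³=66581/17344

  seg 0: a=-3 b=1299/542 c=0 d=-1729/14634
  seg 1: a=1 b=-215/271 c=-1729/1626 d=2309/6504
  seg 2: a=-2 b=-1279/1626 c=3469/3252 d=-1171/9756
  seg 3: a=2 b=7717/3252 c=-11/813 d=-4333/29268
  seg 4: a=5 b=-2773/1626 c=-1459/1084 d=1459/6504
S(23/2) = 66581/17344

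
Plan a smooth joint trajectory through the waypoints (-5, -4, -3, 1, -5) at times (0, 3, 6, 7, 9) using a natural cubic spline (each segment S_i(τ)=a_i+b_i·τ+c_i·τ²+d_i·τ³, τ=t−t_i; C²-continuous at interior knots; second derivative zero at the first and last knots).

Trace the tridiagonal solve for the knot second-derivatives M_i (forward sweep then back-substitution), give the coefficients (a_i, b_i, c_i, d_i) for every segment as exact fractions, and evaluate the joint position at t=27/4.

  seg 0: a=-5 b=431/510 c=0 d=-29/510
  seg 1: a=-4 b=-176/255 c=-87/170 d=29/102
  seg 2: a=-3 b=1997/510 c=174/85 d=-1001/510
  seg 3: a=1 b=541/255 c=-653/170 d=653/1020
S(27/4) = 2831/10880

Δ: Δ0=1/3, Δ1=1/3, Δ2=4, Δ3=-3
row 1: diag=12, rhs=0; c'=1/4, d'=0
row 2: denom=8−3·1/4=29/4; d'=(22−3·0)/(29/4)=88/29
row 3: denom=6−1·4/29=170/29; d'=(-42−1·88/29)/(170/29)=-653/85
back: M3=-653/85
back: M2=88/29−4/29·-653/85=348/85
back: M1=0−1/4·348/85=-87/85
M: M0=0, M1=-87/85, M2=348/85, M3=-653/85, M4=0
seg 0: a=-5, c=M0/2=0, d=(M1−M0)/(6·3)=-29/510, b=Δ0−h0·(2M0+M1)/6=431/510
seg 1: a=-4, c=M1/2=-87/170, d=(M2−M1)/(6·3)=29/102, b=Δ1−h1·(2M1+M2)/6=-176/255
seg 2: a=-3, c=M2/2=174/85, d=(M3−M2)/(6·1)=-1001/510, b=Δ2−h2·(2M2+M3)/6=1997/510
seg 3: a=1, c=M3/2=-653/170, d=(M4−M3)/(6·2)=653/1020, b=Δ3−h3·(2M3+M4)/6=541/255
t_q=27/4 → seg 2, τ=3/4; S=-3+1997/510·τ+174/85·τ²+-1001/510·τ³=2831/10880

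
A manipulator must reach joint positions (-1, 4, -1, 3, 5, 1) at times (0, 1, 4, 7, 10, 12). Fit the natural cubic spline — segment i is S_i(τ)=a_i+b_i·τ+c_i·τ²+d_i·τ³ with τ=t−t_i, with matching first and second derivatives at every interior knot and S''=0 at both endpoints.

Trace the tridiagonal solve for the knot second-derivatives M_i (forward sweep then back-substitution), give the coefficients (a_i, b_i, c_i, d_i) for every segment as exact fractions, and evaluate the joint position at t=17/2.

Δ: Δ0=5, Δ1=-5/3, Δ2=4/3, Δ3=2/3, Δ4=-2
row 1: diag=8, rhs=-40; c'=3/8, d'=-5
row 2: denom=12−3·3/8=87/8; d'=(18−3·-5)/(87/8)=88/29
row 3: denom=12−3·8/29=324/29; d'=(-4−3·88/29)/(324/29)=-95/81
row 4: denom=10−3·29/108=331/36; d'=(-16−3·-95/81)/(331/36)=-1348/993
back: M4=-1348/993
back: M3=-95/81−29/108·-1348/993=-2408/2979
back: M2=88/29−8/29·-2408/2979=9704/2979
back: M1=-5−3/8·9704/2979=-6178/993
M: M0=0, M1=-6178/993, M2=9704/2979, M3=-2408/2979, M4=-1348/993, M5=0
seg 0: a=-1, c=M0/2=0, d=(M1−M0)/(6·1)=-3089/2979, b=Δ0−h0·(2M0+M1)/6=17984/2979
seg 1: a=4, c=M1/2=-3089/993, d=(M2−M1)/(6·3)=14119/26811, b=Δ1−h1·(2M1+M2)/6=8717/2979
seg 2: a=-1, c=M2/2=4852/2979, d=(M3−M2)/(6·3)=-6056/26811, b=Δ2−h2·(2M2+M3)/6=-4528/2979
seg 3: a=3, c=M3/2=-1204/2979, d=(M4−M3)/(6·3)=-818/26811, b=Δ3−h3·(2M3+M4)/6=6416/2979
seg 4: a=5, c=M4/2=-674/993, d=(M5−M4)/(6·2)=337/2979, b=Δ4−h4·(2M4+M5)/6=-3262/2979
t_q=17/2 → seg 3, τ=3/2; S=3+6416/2979·τ+-1204/2979·τ²+-818/26811·τ³=6909/1324

  seg 0: a=-1 b=17984/2979 c=0 d=-3089/2979
  seg 1: a=4 b=8717/2979 c=-3089/993 d=14119/26811
  seg 2: a=-1 b=-4528/2979 c=4852/2979 d=-6056/26811
  seg 3: a=3 b=6416/2979 c=-1204/2979 d=-818/26811
  seg 4: a=5 b=-3262/2979 c=-674/993 d=337/2979
S(17/2) = 6909/1324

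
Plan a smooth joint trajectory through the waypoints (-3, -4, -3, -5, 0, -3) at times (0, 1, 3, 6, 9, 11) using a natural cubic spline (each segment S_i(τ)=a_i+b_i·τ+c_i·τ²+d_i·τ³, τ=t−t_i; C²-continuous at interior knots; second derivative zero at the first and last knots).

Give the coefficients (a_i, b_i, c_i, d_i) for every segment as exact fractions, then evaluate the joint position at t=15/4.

Δ: Δ0=-1, Δ1=1/2, Δ2=-2/3, Δ3=5/3, Δ4=-3/2
row 1: diag=6, rhs=9; c'=1/3, d'=3/2
row 2: denom=10−2·1/3=28/3; d'=(-7−2·3/2)/(28/3)=-15/14
row 3: denom=12−3·9/28=309/28; d'=(14−3·-15/14)/(309/28)=482/309
row 4: denom=10−3·28/103=946/103; d'=(-19−3·482/309)/(946/103)=-2439/946
back: M4=-2439/946
back: M3=482/309−28/103·-2439/946=3208/1419
back: M2=-15/14−9/28·3208/1419=-1701/946
back: M1=3/2−1/3·-1701/946=993/473
M: M0=0, M1=993/473, M2=-1701/946, M3=3208/1419, M4=-2439/946, M5=0
seg 0: a=-3, c=M0/2=0, d=(M1−M0)/(6·1)=331/946, b=Δ0−h0·(2M0+M1)/6=-1277/946
seg 1: a=-4, c=M1/2=993/946, d=(M2−M1)/(6·2)=-1229/3784, b=Δ1−h1·(2M1+M2)/6=-142/473
seg 2: a=-3, c=M2/2=-1701/1892, d=(M3−M2)/(6·3)=11519/51084, b=Δ2−h2·(2M2+M3)/6=1/946
seg 3: a=-5, c=M3/2=1604/1419, d=(M4−M3)/(6·3)=-13733/51084, b=Δ3−h3·(2M3+M4)/6=1315/1892
seg 4: a=0, c=M4/2=-2439/1892, d=(M5−M4)/(6·2)=813/3784, b=Δ4−h4·(2M4+M5)/6=207/946
t_q=15/4 → seg 2, τ=3/4; S=-3+1/946·τ+-1701/1892·τ²+11519/51084·τ³=-37535/11008

  seg 0: a=-3 b=-1277/946 c=0 d=331/946
  seg 1: a=-4 b=-142/473 c=993/946 d=-1229/3784
  seg 2: a=-3 b=1/946 c=-1701/1892 d=11519/51084
  seg 3: a=-5 b=1315/1892 c=1604/1419 d=-13733/51084
  seg 4: a=0 b=207/946 c=-2439/1892 d=813/3784
S(15/4) = -37535/11008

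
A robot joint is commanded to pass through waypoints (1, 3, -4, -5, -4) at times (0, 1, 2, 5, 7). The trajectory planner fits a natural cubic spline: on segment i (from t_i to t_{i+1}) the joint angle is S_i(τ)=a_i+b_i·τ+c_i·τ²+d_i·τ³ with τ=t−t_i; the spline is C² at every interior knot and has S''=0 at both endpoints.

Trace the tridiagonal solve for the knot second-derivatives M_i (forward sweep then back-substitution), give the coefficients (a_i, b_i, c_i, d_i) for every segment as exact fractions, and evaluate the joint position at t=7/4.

  seg 0: a=1 b=7507/1644 c=0 d=-4219/1644
  seg 1: a=3 b=-2575/822 c=-4219/548 d=6299/1644
  seg 2: a=-4 b=-11567/1644 c=520/137 d=-2567/4932
  seg 3: a=-5 b=1385/822 c=-487/548 d=487/3288
S(7/4) = -72377/35072

Δ: Δ0=2, Δ1=-7, Δ2=-1/3, Δ3=1/2
row 1: diag=4, rhs=-54; c'=1/4, d'=-27/2
row 2: denom=8−1·1/4=31/4; d'=(40−1·-27/2)/(31/4)=214/31
row 3: denom=10−3·12/31=274/31; d'=(5−3·214/31)/(274/31)=-487/274
back: M3=-487/274
back: M2=214/31−12/31·-487/274=1040/137
back: M1=-27/2−1/4·1040/137=-4219/274
M: M0=0, M1=-4219/274, M2=1040/137, M3=-487/274, M4=0
seg 0: a=1, c=M0/2=0, d=(M1−M0)/(6·1)=-4219/1644, b=Δ0−h0·(2M0+M1)/6=7507/1644
seg 1: a=3, c=M1/2=-4219/548, d=(M2−M1)/(6·1)=6299/1644, b=Δ1−h1·(2M1+M2)/6=-2575/822
seg 2: a=-4, c=M2/2=520/137, d=(M3−M2)/(6·3)=-2567/4932, b=Δ2−h2·(2M2+M3)/6=-11567/1644
seg 3: a=-5, c=M3/2=-487/548, d=(M4−M3)/(6·2)=487/3288, b=Δ3−h3·(2M3+M4)/6=1385/822
t_q=7/4 → seg 1, τ=3/4; S=3+-2575/822·τ+-4219/548·τ²+6299/1644·τ³=-72377/35072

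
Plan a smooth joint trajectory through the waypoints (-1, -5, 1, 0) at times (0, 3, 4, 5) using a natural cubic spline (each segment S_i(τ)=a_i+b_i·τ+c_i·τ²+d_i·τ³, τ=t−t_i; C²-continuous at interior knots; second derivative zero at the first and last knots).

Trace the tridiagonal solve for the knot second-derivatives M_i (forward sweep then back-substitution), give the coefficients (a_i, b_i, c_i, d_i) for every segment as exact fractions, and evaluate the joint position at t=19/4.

Δ: Δ0=-4/3, Δ1=6, Δ2=-1
row 1: diag=8, rhs=44; c'=1/8, d'=11/2
row 2: denom=4−1·1/8=31/8; d'=(-42−1·11/2)/(31/8)=-380/31
back: M2=-380/31
back: M1=11/2−1/8·-380/31=218/31
M: M0=0, M1=218/31, M2=-380/31, M3=0
seg 0: a=-1, c=M0/2=0, d=(M1−M0)/(6·3)=109/279, b=Δ0−h0·(2M0+M1)/6=-451/93
seg 1: a=-5, c=M1/2=109/31, d=(M2−M1)/(6·1)=-299/93, b=Δ1−h1·(2M1+M2)/6=530/93
seg 2: a=1, c=M2/2=-190/31, d=(M3−M2)/(6·1)=190/93, b=Δ2−h2·(2M2+M3)/6=287/93
t_q=19/4 → seg 2, τ=3/4; S=1+287/93·τ+-190/31·τ²+190/93·τ³=723/992

  seg 0: a=-1 b=-451/93 c=0 d=109/279
  seg 1: a=-5 b=530/93 c=109/31 d=-299/93
  seg 2: a=1 b=287/93 c=-190/31 d=190/93
S(19/4) = 723/992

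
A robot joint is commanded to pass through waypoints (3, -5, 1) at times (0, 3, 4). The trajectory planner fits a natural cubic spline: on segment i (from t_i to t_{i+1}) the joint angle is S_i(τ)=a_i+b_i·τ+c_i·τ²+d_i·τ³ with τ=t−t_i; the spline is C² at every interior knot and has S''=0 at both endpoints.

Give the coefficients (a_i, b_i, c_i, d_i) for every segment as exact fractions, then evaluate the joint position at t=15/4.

Δ: Δ0=-8/3, Δ1=6
row 1: diag=8, rhs=52; c'=1/8, d'=13/2
back: M1=13/2
M: M0=0, M1=13/2, M2=0
seg 0: a=3, c=M0/2=0, d=(M1−M0)/(6·3)=13/36, b=Δ0−h0·(2M0+M1)/6=-71/12
seg 1: a=-5, c=M1/2=13/4, d=(M2−M1)/(6·1)=-13/12, b=Δ1−h1·(2M1+M2)/6=23/6
t_q=15/4 → seg 1, τ=3/4; S=-5+23/6·τ+13/4·τ²+-13/12·τ³=-193/256

  seg 0: a=3 b=-71/12 c=0 d=13/36
  seg 1: a=-5 b=23/6 c=13/4 d=-13/12
S(15/4) = -193/256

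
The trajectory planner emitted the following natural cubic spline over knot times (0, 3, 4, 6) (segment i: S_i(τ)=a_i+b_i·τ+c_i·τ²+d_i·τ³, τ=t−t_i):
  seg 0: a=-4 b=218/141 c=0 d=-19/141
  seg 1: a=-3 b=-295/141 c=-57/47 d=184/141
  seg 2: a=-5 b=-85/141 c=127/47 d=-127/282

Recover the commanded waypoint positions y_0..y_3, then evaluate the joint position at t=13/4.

y_0 = S_0(0) = a_0 = -4
y_1 = S_1(0) = a_1 = -3
y_2 = S_2(0) = a_2 = -5
y_3 = S_2(2) = 1
t_q=13/4 is in segment 1 (τ=1/4); S_1(τ)=-2691/752

y_0=-4 y_1=-3 y_2=-5 y_3=1
S(13/4) = -2691/752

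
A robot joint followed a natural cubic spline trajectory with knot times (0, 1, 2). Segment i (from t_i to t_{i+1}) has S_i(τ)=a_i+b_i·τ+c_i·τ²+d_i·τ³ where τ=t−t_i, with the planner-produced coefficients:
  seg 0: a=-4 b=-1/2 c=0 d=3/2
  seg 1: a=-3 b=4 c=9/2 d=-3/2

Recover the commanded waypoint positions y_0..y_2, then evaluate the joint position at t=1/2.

y_0 = S_0(0) = a_0 = -4
y_1 = S_1(0) = a_1 = -3
y_2 = S_1(1) = 4
t_q=1/2 is in segment 0 (τ=1/2); S_0(τ)=-65/16

y_0=-4 y_1=-3 y_2=4
S(1/2) = -65/16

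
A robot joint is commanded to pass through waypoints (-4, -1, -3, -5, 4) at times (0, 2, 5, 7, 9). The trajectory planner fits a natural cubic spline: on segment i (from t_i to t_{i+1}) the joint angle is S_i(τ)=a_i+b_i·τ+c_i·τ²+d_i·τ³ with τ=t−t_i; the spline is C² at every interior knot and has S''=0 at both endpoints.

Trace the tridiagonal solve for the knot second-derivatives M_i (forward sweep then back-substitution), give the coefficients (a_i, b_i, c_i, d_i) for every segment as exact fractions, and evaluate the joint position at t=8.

Δ: Δ0=3/2, Δ1=-2/3, Δ2=-1, Δ3=9/2
row 1: diag=10, rhs=-13; c'=3/10, d'=-13/10
row 2: denom=10−3·3/10=91/10; d'=(-2−3·-13/10)/(91/10)=19/91
row 3: denom=8−2·20/91=688/91; d'=(33−2·19/91)/(688/91)=2965/688
back: M3=2965/688
back: M2=19/91−20/91·2965/688=-127/172
back: M1=-13/10−3/10·-127/172=-371/344
M: M0=0, M1=-371/344, M2=-127/172, M3=2965/688, M4=0
seg 0: a=-4, c=M0/2=0, d=(M1−M0)/(6·2)=-371/4128, b=Δ0−h0·(2M0+M1)/6=1919/1032
seg 1: a=-1, c=M1/2=-371/688, d=(M2−M1)/(6·3)=13/688, b=Δ1−h1·(2M1+M2)/6=403/516
seg 2: a=-3, c=M2/2=-127/344, d=(M3−M2)/(6·2)=3473/8256, b=Δ2−h2·(2M2+M3)/6=-4013/2064
seg 3: a=-5, c=M3/2=2965/1376, d=(M4−M3)/(6·2)=-2965/8256, b=Δ3−h3·(2M3+M4)/6=1679/1032
t_q=8 → seg 3, τ=1; S=-5+1679/1032·τ+2965/1376·τ²+-2965/8256·τ³=-4341/2752

  seg 0: a=-4 b=1919/1032 c=0 d=-371/4128
  seg 1: a=-1 b=403/516 c=-371/688 d=13/688
  seg 2: a=-3 b=-4013/2064 c=-127/344 d=3473/8256
  seg 3: a=-5 b=1679/1032 c=2965/1376 d=-2965/8256
S(8) = -4341/2752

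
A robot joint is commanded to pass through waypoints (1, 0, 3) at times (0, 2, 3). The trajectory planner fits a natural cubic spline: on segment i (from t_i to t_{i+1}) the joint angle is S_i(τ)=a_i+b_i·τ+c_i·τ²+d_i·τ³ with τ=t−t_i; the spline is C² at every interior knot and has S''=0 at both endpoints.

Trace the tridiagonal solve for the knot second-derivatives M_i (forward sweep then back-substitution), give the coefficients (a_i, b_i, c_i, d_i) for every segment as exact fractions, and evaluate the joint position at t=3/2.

Δ: Δ0=-1/2, Δ1=3
row 1: diag=6, rhs=21; c'=1/6, d'=7/2
back: M1=7/2
M: M0=0, M1=7/2, M2=0
seg 0: a=1, c=M0/2=0, d=(M1−M0)/(6·2)=7/24, b=Δ0−h0·(2M0+M1)/6=-5/3
seg 1: a=0, c=M1/2=7/4, d=(M2−M1)/(6·1)=-7/12, b=Δ1−h1·(2M1+M2)/6=11/6
t_q=3/2 → seg 0, τ=3/2; S=1+-5/3·τ+0·τ²+7/24·τ³=-33/64

  seg 0: a=1 b=-5/3 c=0 d=7/24
  seg 1: a=0 b=11/6 c=7/4 d=-7/12
S(3/2) = -33/64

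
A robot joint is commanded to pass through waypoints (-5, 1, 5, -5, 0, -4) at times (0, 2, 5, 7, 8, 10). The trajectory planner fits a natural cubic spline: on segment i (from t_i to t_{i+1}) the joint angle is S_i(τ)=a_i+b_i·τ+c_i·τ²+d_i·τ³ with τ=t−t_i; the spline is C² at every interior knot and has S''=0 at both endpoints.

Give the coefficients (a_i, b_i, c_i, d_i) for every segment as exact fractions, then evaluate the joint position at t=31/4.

Δ: Δ0=3, Δ1=4/3, Δ2=-5, Δ3=5, Δ4=-2
row 1: diag=10, rhs=-10; c'=3/10, d'=-1
row 2: denom=10−3·3/10=91/10; d'=(-38−3·-1)/(91/10)=-50/13
row 3: denom=6−2·20/91=506/91; d'=(60−2·-50/13)/(506/91)=280/23
row 4: denom=6−1·91/506=2945/506; d'=(-42−1·280/23)/(2945/506)=-27412/2945
back: M4=-27412/2945
back: M3=280/23−91/506·-27412/2945=40782/2945
back: M2=-50/13−20/91·40782/2945=-4058/589
back: M1=-1−3/10·-4058/589=3142/2945
M: M0=0, M1=3142/2945, M2=-4058/589, M3=40782/2945, M4=-27412/2945, M5=0
seg 0: a=-5, c=M0/2=0, d=(M1−M0)/(6·2)=1571/17670, b=Δ0−h0·(2M0+M1)/6=23363/8835
seg 1: a=1, c=M1/2=1571/2945, d=(M2−M1)/(6·3)=-11716/26505, b=Δ1−h1·(2M1+M2)/6=32789/8835
seg 2: a=5, c=M2/2=-2029/589, d=(M3−M2)/(6·2)=15268/8835, b=Δ2−h2·(2M2+M3)/6=-44377/8835
seg 3: a=-5, c=M3/2=20391/2945, d=(M4−M3)/(6·1)=-34097/8835, b=Δ3−h3·(2M3+M4)/6=17099/8835
seg 4: a=0, c=M4/2=-13706/2945, d=(M5−M4)/(6·2)=6853/8835, b=Δ4−h4·(2M4+M5)/6=37154/8835
t_q=31/4 → seg 3, τ=3/4; S=-5+17099/8835·τ+20391/2945·τ²+-34097/8835·τ³=-241613/188480

  seg 0: a=-5 b=23363/8835 c=0 d=1571/17670
  seg 1: a=1 b=32789/8835 c=1571/2945 d=-11716/26505
  seg 2: a=5 b=-44377/8835 c=-2029/589 d=15268/8835
  seg 3: a=-5 b=17099/8835 c=20391/2945 d=-34097/8835
  seg 4: a=0 b=37154/8835 c=-13706/2945 d=6853/8835
S(31/4) = -241613/188480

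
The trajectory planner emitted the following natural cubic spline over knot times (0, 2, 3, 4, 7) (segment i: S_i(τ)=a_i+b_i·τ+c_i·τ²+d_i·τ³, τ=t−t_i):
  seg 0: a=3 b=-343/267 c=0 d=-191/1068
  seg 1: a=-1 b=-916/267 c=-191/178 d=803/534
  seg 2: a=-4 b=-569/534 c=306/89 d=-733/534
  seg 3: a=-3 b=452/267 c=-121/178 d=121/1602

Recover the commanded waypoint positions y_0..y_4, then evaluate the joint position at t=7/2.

y_0=3 y_1=-1 y_2=-4 y_3=-3 y_4=-2
S(7/2) = -5475/1424

y_0 = S_0(0) = a_0 = 3
y_1 = S_1(0) = a_1 = -1
y_2 = S_2(0) = a_2 = -4
y_3 = S_3(0) = a_3 = -3
y_4 = S_3(3) = -2
t_q=7/2 is in segment 2 (τ=1/2); S_2(τ)=-5475/1424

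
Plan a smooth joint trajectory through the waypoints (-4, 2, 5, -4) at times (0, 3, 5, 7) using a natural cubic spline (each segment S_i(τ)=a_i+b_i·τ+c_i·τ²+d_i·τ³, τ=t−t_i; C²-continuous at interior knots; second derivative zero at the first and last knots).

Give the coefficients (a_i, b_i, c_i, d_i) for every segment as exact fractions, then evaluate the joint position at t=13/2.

  seg 0: a=-4 b=32/19 c=0 d=2/57
  seg 1: a=2 b=50/19 c=6/19 d=-67/152
  seg 2: a=5 b=-53/38 c=-177/76 d=59/152
S(13/2) = -1243/1216

Δ: Δ0=2, Δ1=3/2, Δ2=-9/2
row 1: diag=10, rhs=-3; c'=1/5, d'=-3/10
row 2: denom=8−2·1/5=38/5; d'=(-36−2·-3/10)/(38/5)=-177/38
back: M2=-177/38
back: M1=-3/10−1/5·-177/38=12/19
M: M0=0, M1=12/19, M2=-177/38, M3=0
seg 0: a=-4, c=M0/2=0, d=(M1−M0)/(6·3)=2/57, b=Δ0−h0·(2M0+M1)/6=32/19
seg 1: a=2, c=M1/2=6/19, d=(M2−M1)/(6·2)=-67/152, b=Δ1−h1·(2M1+M2)/6=50/19
seg 2: a=5, c=M2/2=-177/76, d=(M3−M2)/(6·2)=59/152, b=Δ2−h2·(2M2+M3)/6=-53/38
t_q=13/2 → seg 2, τ=3/2; S=5+-53/38·τ+-177/76·τ²+59/152·τ³=-1243/1216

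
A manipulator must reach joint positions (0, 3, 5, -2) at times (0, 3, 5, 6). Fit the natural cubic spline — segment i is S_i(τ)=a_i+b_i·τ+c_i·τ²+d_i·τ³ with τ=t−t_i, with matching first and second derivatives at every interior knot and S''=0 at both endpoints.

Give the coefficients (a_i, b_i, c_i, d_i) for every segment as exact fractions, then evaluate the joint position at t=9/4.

Δ: Δ0=1, Δ1=1, Δ2=-7
row 1: diag=10, rhs=0; c'=1/5, d'=0
row 2: denom=6−2·1/5=28/5; d'=(-48−2·0)/(28/5)=-60/7
back: M2=-60/7
back: M1=0−1/5·-60/7=12/7
M: M0=0, M1=12/7, M2=-60/7, M3=0
seg 0: a=0, c=M0/2=0, d=(M1−M0)/(6·3)=2/21, b=Δ0−h0·(2M0+M1)/6=1/7
seg 1: a=3, c=M1/2=6/7, d=(M2−M1)/(6·2)=-6/7, b=Δ1−h1·(2M1+M2)/6=19/7
seg 2: a=5, c=M2/2=-30/7, d=(M3−M2)/(6·1)=10/7, b=Δ2−h2·(2M2+M3)/6=-29/7
t_q=9/4 → seg 0, τ=9/4; S=0+1/7·τ+0·τ²+2/21·τ³=45/32

  seg 0: a=0 b=1/7 c=0 d=2/21
  seg 1: a=3 b=19/7 c=6/7 d=-6/7
  seg 2: a=5 b=-29/7 c=-30/7 d=10/7
S(9/4) = 45/32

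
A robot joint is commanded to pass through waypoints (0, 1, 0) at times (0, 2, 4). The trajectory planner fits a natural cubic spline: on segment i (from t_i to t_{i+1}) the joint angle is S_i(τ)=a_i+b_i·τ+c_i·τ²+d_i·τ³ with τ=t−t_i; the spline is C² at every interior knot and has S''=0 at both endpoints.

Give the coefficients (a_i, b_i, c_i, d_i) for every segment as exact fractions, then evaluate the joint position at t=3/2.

Δ: Δ0=1/2, Δ1=-1/2
row 1: diag=8, rhs=-6; c'=1/4, d'=-3/4
back: M1=-3/4
M: M0=0, M1=-3/4, M2=0
seg 0: a=0, c=M0/2=0, d=(M1−M0)/(6·2)=-1/16, b=Δ0−h0·(2M0+M1)/6=3/4
seg 1: a=1, c=M1/2=-3/8, d=(M2−M1)/(6·2)=1/16, b=Δ1−h1·(2M1+M2)/6=0
t_q=3/2 → seg 0, τ=3/2; S=0+3/4·τ+0·τ²+-1/16·τ³=117/128

  seg 0: a=0 b=3/4 c=0 d=-1/16
  seg 1: a=1 b=0 c=-3/8 d=1/16
S(3/2) = 117/128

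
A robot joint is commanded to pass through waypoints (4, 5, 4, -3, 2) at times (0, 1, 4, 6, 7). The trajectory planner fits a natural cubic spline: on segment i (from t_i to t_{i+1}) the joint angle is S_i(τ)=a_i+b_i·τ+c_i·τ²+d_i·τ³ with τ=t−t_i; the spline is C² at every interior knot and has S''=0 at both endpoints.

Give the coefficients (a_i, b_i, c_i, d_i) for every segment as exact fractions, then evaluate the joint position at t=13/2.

  seg 0: a=4 b=541/591 c=0 d=50/591
  seg 1: a=5 b=691/591 c=50/197 d=-446/1773
  seg 2: a=4 b=-2423/591 c=-396/197 d=5461/4728
  seg 3: a=-3 b=2033/1182 c=3877/788 d=-3877/2364
S(13/2) = -7029/6304

Δ: Δ0=1, Δ1=-1/3, Δ2=-7/2, Δ3=5
row 1: diag=8, rhs=-8; c'=3/8, d'=-1
row 2: denom=10−3·3/8=71/8; d'=(-19−3·-1)/(71/8)=-128/71
row 3: denom=6−2·16/71=394/71; d'=(51−2·-128/71)/(394/71)=3877/394
back: M3=3877/394
back: M2=-128/71−16/71·3877/394=-792/197
back: M1=-1−3/8·-792/197=100/197
M: M0=0, M1=100/197, M2=-792/197, M3=3877/394, M4=0
seg 0: a=4, c=M0/2=0, d=(M1−M0)/(6·1)=50/591, b=Δ0−h0·(2M0+M1)/6=541/591
seg 1: a=5, c=M1/2=50/197, d=(M2−M1)/(6·3)=-446/1773, b=Δ1−h1·(2M1+M2)/6=691/591
seg 2: a=4, c=M2/2=-396/197, d=(M3−M2)/(6·2)=5461/4728, b=Δ2−h2·(2M2+M3)/6=-2423/591
seg 3: a=-3, c=M3/2=3877/788, d=(M4−M3)/(6·1)=-3877/2364, b=Δ3−h3·(2M3+M4)/6=2033/1182
t_q=13/2 → seg 3, τ=1/2; S=-3+2033/1182·τ+3877/788·τ²+-3877/2364·τ³=-7029/6304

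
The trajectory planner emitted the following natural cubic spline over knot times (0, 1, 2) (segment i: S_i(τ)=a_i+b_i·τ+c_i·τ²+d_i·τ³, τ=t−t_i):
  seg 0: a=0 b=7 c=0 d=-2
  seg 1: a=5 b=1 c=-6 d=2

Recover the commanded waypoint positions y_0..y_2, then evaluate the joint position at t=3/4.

y_0=0 y_1=5 y_2=2
S(3/4) = 141/32

y_0 = S_0(0) = a_0 = 0
y_1 = S_1(0) = a_1 = 5
y_2 = S_1(1) = 2
t_q=3/4 is in segment 0 (τ=3/4); S_0(τ)=141/32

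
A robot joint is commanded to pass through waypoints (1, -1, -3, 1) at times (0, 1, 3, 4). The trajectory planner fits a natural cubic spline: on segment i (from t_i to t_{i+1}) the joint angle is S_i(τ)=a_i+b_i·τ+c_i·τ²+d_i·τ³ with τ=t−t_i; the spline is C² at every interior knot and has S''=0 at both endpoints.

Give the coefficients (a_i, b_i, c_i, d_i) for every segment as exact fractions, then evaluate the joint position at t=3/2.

Δ: Δ0=-2, Δ1=-1, Δ2=4
row 1: diag=6, rhs=6; c'=1/3, d'=1
row 2: denom=6−2·1/3=16/3; d'=(30−2·1)/(16/3)=21/4
back: M2=21/4
back: M1=1−1/3·21/4=-3/4
M: M0=0, M1=-3/4, M2=21/4, M3=0
seg 0: a=1, c=M0/2=0, d=(M1−M0)/(6·1)=-1/8, b=Δ0−h0·(2M0+M1)/6=-15/8
seg 1: a=-1, c=M1/2=-3/8, d=(M2−M1)/(6·2)=1/2, b=Δ1−h1·(2M1+M2)/6=-9/4
seg 2: a=-3, c=M2/2=21/8, d=(M3−M2)/(6·1)=-7/8, b=Δ2−h2·(2M2+M3)/6=9/4
t_q=3/2 → seg 1, τ=1/2; S=-1+-9/4·τ+-3/8·τ²+1/2·τ³=-69/32

  seg 0: a=1 b=-15/8 c=0 d=-1/8
  seg 1: a=-1 b=-9/4 c=-3/8 d=1/2
  seg 2: a=-3 b=9/4 c=21/8 d=-7/8
S(3/2) = -69/32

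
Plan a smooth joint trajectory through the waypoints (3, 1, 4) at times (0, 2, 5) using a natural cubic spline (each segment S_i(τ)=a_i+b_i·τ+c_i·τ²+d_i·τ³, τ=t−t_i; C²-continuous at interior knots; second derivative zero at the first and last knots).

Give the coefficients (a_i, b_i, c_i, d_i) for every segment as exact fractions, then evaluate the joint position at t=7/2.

Δ: Δ0=-1, Δ1=1
row 1: diag=10, rhs=12; c'=3/10, d'=6/5
back: M1=6/5
M: M0=0, M1=6/5, M2=0
seg 0: a=3, c=M0/2=0, d=(M1−M0)/(6·2)=1/10, b=Δ0−h0·(2M0+M1)/6=-7/5
seg 1: a=1, c=M1/2=3/5, d=(M2−M1)/(6·3)=-1/15, b=Δ1−h1·(2M1+M2)/6=-1/5
t_q=7/2 → seg 1, τ=3/2; S=1+-1/5·τ+3/5·τ²+-1/15·τ³=73/40

  seg 0: a=3 b=-7/5 c=0 d=1/10
  seg 1: a=1 b=-1/5 c=3/5 d=-1/15
S(7/2) = 73/40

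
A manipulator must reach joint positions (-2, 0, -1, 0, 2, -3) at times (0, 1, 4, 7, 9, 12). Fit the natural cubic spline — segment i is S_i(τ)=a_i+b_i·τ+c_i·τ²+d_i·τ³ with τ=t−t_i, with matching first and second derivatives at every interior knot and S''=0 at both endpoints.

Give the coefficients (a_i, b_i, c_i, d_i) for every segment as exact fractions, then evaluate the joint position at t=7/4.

Δ: Δ0=2, Δ1=-1/3, Δ2=1/3, Δ3=1, Δ4=-5/3
row 1: diag=8, rhs=-14; c'=3/8, d'=-7/4
row 2: denom=12−3·3/8=87/8; d'=(4−3·-7/4)/(87/8)=74/87
row 3: denom=10−3·8/29=266/29; d'=(4−3·74/87)/(266/29)=3/19
row 4: denom=10−2·29/133=1272/133; d'=(-16−2·3/19)/(1272/133)=-1085/636
back: M4=-1085/636
back: M3=3/19−29/133·-1085/636=337/636
back: M2=74/87−8/29·337/636=112/159
back: M1=-7/4−3/8·112/159=-427/212
M: M0=0, M1=-427/212, M2=112/159, M3=337/636, M4=-1085/636, M5=0
seg 0: a=-2, c=M0/2=0, d=(M1−M0)/(6·1)=-427/1272, b=Δ0−h0·(2M0+M1)/6=2971/1272
seg 1: a=0, c=M1/2=-427/424, d=(M2−M1)/(6·3)=1729/11448, b=Δ1−h1·(2M1+M2)/6=845/636
seg 2: a=-1, c=M2/2=56/159, d=(M3−M2)/(6·3)=-37/3816, b=Δ2−h2·(2M2+M3)/6=-809/1272
seg 3: a=0, c=M3/2=337/1272, d=(M4−M3)/(6·2)=-79/424, b=Δ3−h3·(2M3+M4)/6=773/636
seg 4: a=2, c=M4/2=-1085/1272, d=(M5−M4)/(6·3)=1085/11448, b=Δ4−h4·(2M4+M5)/6=25/636
t_q=7/4 → seg 1, τ=3/4; S=0+845/636·τ+-427/424·τ²+1729/11448·τ³=13397/27136

  seg 0: a=-2 b=2971/1272 c=0 d=-427/1272
  seg 1: a=0 b=845/636 c=-427/424 d=1729/11448
  seg 2: a=-1 b=-809/1272 c=56/159 d=-37/3816
  seg 3: a=0 b=773/636 c=337/1272 d=-79/424
  seg 4: a=2 b=25/636 c=-1085/1272 d=1085/11448
S(7/4) = 13397/27136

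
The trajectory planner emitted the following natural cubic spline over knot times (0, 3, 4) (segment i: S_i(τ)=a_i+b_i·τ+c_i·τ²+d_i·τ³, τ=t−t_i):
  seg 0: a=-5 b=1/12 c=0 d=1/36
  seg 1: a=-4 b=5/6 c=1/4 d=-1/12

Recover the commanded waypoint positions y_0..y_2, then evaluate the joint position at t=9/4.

y_0=-5 y_1=-4 y_2=-3
S(9/4) = -1151/256

y_0 = S_0(0) = a_0 = -5
y_1 = S_1(0) = a_1 = -4
y_2 = S_1(1) = -3
t_q=9/4 is in segment 0 (τ=9/4); S_0(τ)=-1151/256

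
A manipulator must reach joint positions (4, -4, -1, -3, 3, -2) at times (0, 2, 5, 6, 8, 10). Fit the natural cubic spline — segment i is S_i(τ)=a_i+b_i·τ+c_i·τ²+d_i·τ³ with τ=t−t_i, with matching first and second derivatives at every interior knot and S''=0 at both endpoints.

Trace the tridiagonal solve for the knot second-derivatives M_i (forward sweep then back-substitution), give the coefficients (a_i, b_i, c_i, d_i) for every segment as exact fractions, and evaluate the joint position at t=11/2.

Δ: Δ0=-4, Δ1=1, Δ2=-2, Δ3=3, Δ4=-5/2
row 1: diag=10, rhs=30; c'=3/10, d'=3
row 2: denom=8−3·3/10=71/10; d'=(-18−3·3)/(71/10)=-270/71
row 3: denom=6−1·10/71=416/71; d'=(30−1·-270/71)/(416/71)=75/13
row 4: denom=8−2·71/208=761/104; d'=(-33−2·75/13)/(761/104)=-4632/761
back: M4=-4632/761
back: M3=75/13−71/208·-4632/761=11943/1522
back: M2=-270/71−10/71·11943/1522=-3735/761
back: M1=3−3/10·-3735/761=6807/1522
M: M0=0, M1=6807/1522, M2=-3735/761, M3=11943/1522, M4=-4632/761, M5=0
seg 0: a=4, c=M0/2=0, d=(M1−M0)/(6·2)=2269/6088, b=Δ0−h0·(2M0+M1)/6=-8357/1522
seg 1: a=-4, c=M1/2=6807/3044, d=(M2−M1)/(6·3)=-4759/9132, b=Δ1−h1·(2M1+M2)/6=-775/761
seg 2: a=-1, c=M2/2=-3735/1522, d=(M3−M2)/(6·1)=6471/3044, b=Δ2−h2·(2M2+M3)/6=-5089/3044
seg 3: a=-3, c=M3/2=11943/3044, d=(M4−M3)/(6·2)=-7069/6088, b=Δ3−h3·(2M3+M4)/6=-154/761
seg 4: a=3, c=M4/2=-2316/761, d=(M5−M4)/(6·2)=386/761, b=Δ4−h4·(2M4+M5)/6=2371/1522
t_q=11/2 → seg 2, τ=1/2; S=-1+-5089/3044·τ+-3735/1522·τ²+6471/3044·τ³=-53177/24352

  seg 0: a=4 b=-8357/1522 c=0 d=2269/6088
  seg 1: a=-4 b=-775/761 c=6807/3044 d=-4759/9132
  seg 2: a=-1 b=-5089/3044 c=-3735/1522 d=6471/3044
  seg 3: a=-3 b=-154/761 c=11943/3044 d=-7069/6088
  seg 4: a=3 b=2371/1522 c=-2316/761 d=386/761
S(11/2) = -53177/24352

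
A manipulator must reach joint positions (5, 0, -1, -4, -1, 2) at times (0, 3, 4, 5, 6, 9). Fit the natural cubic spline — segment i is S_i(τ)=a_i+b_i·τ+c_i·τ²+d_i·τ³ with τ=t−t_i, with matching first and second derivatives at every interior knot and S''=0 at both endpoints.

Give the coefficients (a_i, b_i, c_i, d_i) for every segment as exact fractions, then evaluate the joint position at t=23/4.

Δ: Δ0=-5/3, Δ1=-1, Δ2=-3, Δ3=3, Δ4=1
row 1: diag=8, rhs=4; c'=1/8, d'=1/2
row 2: denom=4−1·1/8=31/8; d'=(-12−1·1/2)/(31/8)=-100/31
row 3: denom=4−1·8/31=116/31; d'=(36−1·-100/31)/(116/31)=304/29
row 4: denom=8−1·31/116=897/116; d'=(-12−1·304/29)/(897/116)=-2608/897
back: M4=-2608/897
back: M3=304/29−31/116·-2608/897=10100/897
back: M2=-100/31−8/31·10100/897=-5500/897
back: M1=1/2−1/8·-5500/897=1136/897
M: M0=0, M1=1136/897, M2=-5500/897, M3=10100/897, M4=-2608/897, M5=0
seg 0: a=5, c=M0/2=0, d=(M1−M0)/(6·3)=568/8073, b=Δ0−h0·(2M0+M1)/6=-2063/897
seg 1: a=0, c=M1/2=568/897, d=(M2−M1)/(6·1)=-1106/897, b=Δ1−h1·(2M1+M2)/6=-359/897
seg 2: a=-1, c=M2/2=-2750/897, d=(M3−M2)/(6·1)=200/69, b=Δ2−h2·(2M2+M3)/6=-847/299
seg 3: a=-4, c=M3/2=5050/897, d=(M4−M3)/(6·1)=-706/299, b=Δ3−h3·(2M3+M4)/6=-241/897
seg 4: a=-1, c=M4/2=-1304/897, d=(M5−M4)/(6·3)=1304/8073, b=Δ4−h4·(2M4+M5)/6=3505/897
t_q=23/4 → seg 3, τ=3/4; S=-4+-241/897·τ+5050/897·τ²+-706/299·τ³=-19431/9568

  seg 0: a=5 b=-2063/897 c=0 d=568/8073
  seg 1: a=0 b=-359/897 c=568/897 d=-1106/897
  seg 2: a=-1 b=-847/299 c=-2750/897 d=200/69
  seg 3: a=-4 b=-241/897 c=5050/897 d=-706/299
  seg 4: a=-1 b=3505/897 c=-1304/897 d=1304/8073
S(23/4) = -19431/9568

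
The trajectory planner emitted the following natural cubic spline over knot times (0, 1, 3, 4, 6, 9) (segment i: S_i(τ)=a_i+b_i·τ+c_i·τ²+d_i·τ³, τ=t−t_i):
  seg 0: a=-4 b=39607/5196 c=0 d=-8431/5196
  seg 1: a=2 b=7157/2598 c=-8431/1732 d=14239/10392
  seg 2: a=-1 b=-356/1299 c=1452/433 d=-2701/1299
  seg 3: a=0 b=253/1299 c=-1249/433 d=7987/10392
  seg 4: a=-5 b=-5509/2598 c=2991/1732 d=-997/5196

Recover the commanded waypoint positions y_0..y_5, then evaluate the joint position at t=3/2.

y_0 = S_0(0) = a_0 = -4
y_1 = S_1(0) = a_1 = 2
y_2 = S_2(0) = a_2 = -1
y_3 = S_3(0) = a_3 = 0
y_4 = S_4(0) = a_4 = -5
y_5 = S_4(3) = -1
t_q=3/2 is in segment 1 (τ=1/2); S_1(τ)=64617/27712

y_0=-4 y_1=2 y_2=-1 y_3=0 y_4=-5 y_5=-1
S(3/2) = 64617/27712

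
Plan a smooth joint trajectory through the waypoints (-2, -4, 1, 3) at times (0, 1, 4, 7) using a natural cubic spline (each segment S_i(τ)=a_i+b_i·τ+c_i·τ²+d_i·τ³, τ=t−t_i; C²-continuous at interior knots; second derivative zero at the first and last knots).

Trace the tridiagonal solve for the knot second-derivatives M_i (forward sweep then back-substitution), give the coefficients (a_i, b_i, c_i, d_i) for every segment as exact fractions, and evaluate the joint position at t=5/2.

Δ: Δ0=-2, Δ1=5/3, Δ2=2/3
row 1: diag=8, rhs=22; c'=3/8, d'=11/4
row 2: denom=12−3·3/8=87/8; d'=(-6−3·11/4)/(87/8)=-38/29
back: M2=-38/29
back: M1=11/4−3/8·-38/29=94/29
M: M0=0, M1=94/29, M2=-38/29, M3=0
seg 0: a=-2, c=M0/2=0, d=(M1−M0)/(6·1)=47/87, b=Δ0−h0·(2M0+M1)/6=-221/87
seg 1: a=-4, c=M1/2=47/29, d=(M2−M1)/(6·3)=-22/87, b=Δ1−h1·(2M1+M2)/6=-80/87
seg 2: a=1, c=M2/2=-19/29, d=(M3−M2)/(6·3)=19/261, b=Δ2−h2·(2M2+M3)/6=172/87
t_q=5/2 → seg 1, τ=3/2; S=-4+-80/87·τ+47/29·τ²+-22/87·τ³=-75/29

  seg 0: a=-2 b=-221/87 c=0 d=47/87
  seg 1: a=-4 b=-80/87 c=47/29 d=-22/87
  seg 2: a=1 b=172/87 c=-19/29 d=19/261
S(5/2) = -75/29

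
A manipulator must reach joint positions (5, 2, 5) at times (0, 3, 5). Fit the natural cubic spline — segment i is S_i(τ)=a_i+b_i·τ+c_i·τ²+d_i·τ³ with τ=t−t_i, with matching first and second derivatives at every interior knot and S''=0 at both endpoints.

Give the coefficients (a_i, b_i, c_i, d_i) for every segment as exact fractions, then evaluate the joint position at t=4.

Δ: Δ0=-1, Δ1=3/2
row 1: diag=10, rhs=15; c'=1/5, d'=3/2
back: M1=3/2
M: M0=0, M1=3/2, M2=0
seg 0: a=5, c=M0/2=0, d=(M1−M0)/(6·3)=1/12, b=Δ0−h0·(2M0+M1)/6=-7/4
seg 1: a=2, c=M1/2=3/4, d=(M2−M1)/(6·2)=-1/8, b=Δ1−h1·(2M1+M2)/6=1/2
t_q=4 → seg 1, τ=1; S=2+1/2·τ+3/4·τ²+-1/8·τ³=25/8

  seg 0: a=5 b=-7/4 c=0 d=1/12
  seg 1: a=2 b=1/2 c=3/4 d=-1/8
S(4) = 25/8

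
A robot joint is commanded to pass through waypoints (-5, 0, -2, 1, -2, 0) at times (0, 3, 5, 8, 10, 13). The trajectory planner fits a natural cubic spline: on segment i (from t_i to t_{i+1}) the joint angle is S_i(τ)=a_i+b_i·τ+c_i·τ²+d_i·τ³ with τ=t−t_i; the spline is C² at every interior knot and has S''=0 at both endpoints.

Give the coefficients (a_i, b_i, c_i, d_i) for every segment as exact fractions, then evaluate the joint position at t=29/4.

  seg 0: a=-5 b=625/231 c=0 d=-80/693
  seg 1: a=0 b=-95/231 c=-80/77 d=86/231
  seg 2: a=-2 b=-23/231 c=92/77 d=-82/297
  seg 3: a=1 b=-89/231 c=-298/231 d=677/1848
  seg 4: a=-2 b=-177/154 c=839/924 d=-839/8316
S(29/4) = 1675/2464

Δ: Δ0=5/3, Δ1=-1, Δ2=1, Δ3=-3/2, Δ4=2/3
row 1: diag=10, rhs=-16; c'=1/5, d'=-8/5
row 2: denom=10−2·1/5=48/5; d'=(12−2·-8/5)/(48/5)=19/12
row 3: denom=10−3·5/16=145/16; d'=(-15−3·19/12)/(145/16)=-316/145
row 4: denom=10−2·32/145=1386/145; d'=(13−2·-316/145)/(1386/145)=839/462
back: M4=839/462
back: M3=-316/145−32/145·839/462=-596/231
back: M2=19/12−5/16·-596/231=184/77
back: M1=-8/5−1/5·184/77=-160/77
M: M0=0, M1=-160/77, M2=184/77, M3=-596/231, M4=839/462, M5=0
seg 0: a=-5, c=M0/2=0, d=(M1−M0)/(6·3)=-80/693, b=Δ0−h0·(2M0+M1)/6=625/231
seg 1: a=0, c=M1/2=-80/77, d=(M2−M1)/(6·2)=86/231, b=Δ1−h1·(2M1+M2)/6=-95/231
seg 2: a=-2, c=M2/2=92/77, d=(M3−M2)/(6·3)=-82/297, b=Δ2−h2·(2M2+M3)/6=-23/231
seg 3: a=1, c=M3/2=-298/231, d=(M4−M3)/(6·2)=677/1848, b=Δ3−h3·(2M3+M4)/6=-89/231
seg 4: a=-2, c=M4/2=839/924, d=(M5−M4)/(6·3)=-839/8316, b=Δ4−h4·(2M4+M5)/6=-177/154
t_q=29/4 → seg 2, τ=9/4; S=-2+-23/231·τ+92/77·τ²+-82/297·τ³=1675/2464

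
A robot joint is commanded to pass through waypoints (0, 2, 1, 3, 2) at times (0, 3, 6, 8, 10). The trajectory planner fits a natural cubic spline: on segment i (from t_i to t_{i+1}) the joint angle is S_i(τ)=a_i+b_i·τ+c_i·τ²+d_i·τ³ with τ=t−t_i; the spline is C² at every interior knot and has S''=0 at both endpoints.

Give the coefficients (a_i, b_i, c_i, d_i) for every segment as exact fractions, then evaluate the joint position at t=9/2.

  seg 0: a=0 b=911/840 c=0 d=-13/280
  seg 1: a=2 b=-71/420 c=-117/280 d=61/504
  seg 2: a=1 b=71/120 c=47/70 d=-157/672
  seg 3: a=3 b=199/420 c=-409/560 d=409/3360
S(9/2) = 2721/2240

Δ: Δ0=2/3, Δ1=-1/3, Δ2=1, Δ3=-1/2
row 1: diag=12, rhs=-6; c'=1/4, d'=-1/2
row 2: denom=10−3·1/4=37/4; d'=(8−3·-1/2)/(37/4)=38/37
row 3: denom=8−2·8/37=280/37; d'=(-9−2·38/37)/(280/37)=-409/280
back: M3=-409/280
back: M2=38/37−8/37·-409/280=47/35
back: M1=-1/2−1/4·47/35=-117/140
M: M0=0, M1=-117/140, M2=47/35, M3=-409/280, M4=0
seg 0: a=0, c=M0/2=0, d=(M1−M0)/(6·3)=-13/280, b=Δ0−h0·(2M0+M1)/6=911/840
seg 1: a=2, c=M1/2=-117/280, d=(M2−M1)/(6·3)=61/504, b=Δ1−h1·(2M1+M2)/6=-71/420
seg 2: a=1, c=M2/2=47/70, d=(M3−M2)/(6·2)=-157/672, b=Δ2−h2·(2M2+M3)/6=71/120
seg 3: a=3, c=M3/2=-409/560, d=(M4−M3)/(6·2)=409/3360, b=Δ3−h3·(2M3+M4)/6=199/420
t_q=9/2 → seg 1, τ=3/2; S=2+-71/420·τ+-117/280·τ²+61/504·τ³=2721/2240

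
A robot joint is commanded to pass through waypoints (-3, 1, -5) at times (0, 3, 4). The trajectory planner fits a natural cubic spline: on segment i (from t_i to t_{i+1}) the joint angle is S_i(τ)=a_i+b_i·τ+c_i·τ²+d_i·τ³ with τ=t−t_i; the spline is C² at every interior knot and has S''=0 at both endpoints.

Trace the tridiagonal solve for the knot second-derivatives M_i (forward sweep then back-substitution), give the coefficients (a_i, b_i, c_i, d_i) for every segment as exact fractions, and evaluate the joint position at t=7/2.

  seg 0: a=-3 b=49/12 c=0 d=-11/36
  seg 1: a=1 b=-25/6 c=-11/4 d=11/12
S(7/2) = -53/32

Δ: Δ0=4/3, Δ1=-6
row 1: diag=8, rhs=-44; c'=1/8, d'=-11/2
back: M1=-11/2
M: M0=0, M1=-11/2, M2=0
seg 0: a=-3, c=M0/2=0, d=(M1−M0)/(6·3)=-11/36, b=Δ0−h0·(2M0+M1)/6=49/12
seg 1: a=1, c=M1/2=-11/4, d=(M2−M1)/(6·1)=11/12, b=Δ1−h1·(2M1+M2)/6=-25/6
t_q=7/2 → seg 1, τ=1/2; S=1+-25/6·τ+-11/4·τ²+11/12·τ³=-53/32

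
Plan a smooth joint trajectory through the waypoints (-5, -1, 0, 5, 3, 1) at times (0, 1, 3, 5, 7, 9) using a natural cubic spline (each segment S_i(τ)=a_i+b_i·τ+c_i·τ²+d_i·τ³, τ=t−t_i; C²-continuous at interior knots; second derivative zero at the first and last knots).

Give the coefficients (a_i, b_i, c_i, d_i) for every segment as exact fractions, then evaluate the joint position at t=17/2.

  seg 0: a=-5 b=244/51 c=0 d=-40/51
  seg 1: a=-1 b=124/51 c=-40/17 d=283/408
  seg 2: a=0 b=137/102 c=123/68 d=-251/408
  seg 3: a=5 b=61/51 c=-32/17 d=20/51
  seg 4: a=3 b=-83/51 c=8/17 d=-4/51
S(17/2) = 23/17

Δ: Δ0=4, Δ1=1/2, Δ2=5/2, Δ3=-1, Δ4=-1
row 1: diag=6, rhs=-21; c'=1/3, d'=-7/2
row 2: denom=8−2·1/3=22/3; d'=(12−2·-7/2)/(22/3)=57/22
row 3: denom=8−2·3/11=82/11; d'=(-21−2·57/22)/(82/11)=-144/41
row 4: denom=8−2·11/41=306/41; d'=(0−2·-144/41)/(306/41)=16/17
back: M4=16/17
back: M3=-144/41−11/41·16/17=-64/17
back: M2=57/22−3/11·-64/17=123/34
back: M1=-7/2−1/3·123/34=-80/17
M: M0=0, M1=-80/17, M2=123/34, M3=-64/17, M4=16/17, M5=0
seg 0: a=-5, c=M0/2=0, d=(M1−M0)/(6·1)=-40/51, b=Δ0−h0·(2M0+M1)/6=244/51
seg 1: a=-1, c=M1/2=-40/17, d=(M2−M1)/(6·2)=283/408, b=Δ1−h1·(2M1+M2)/6=124/51
seg 2: a=0, c=M2/2=123/68, d=(M3−M2)/(6·2)=-251/408, b=Δ2−h2·(2M2+M3)/6=137/102
seg 3: a=5, c=M3/2=-32/17, d=(M4−M3)/(6·2)=20/51, b=Δ3−h3·(2M3+M4)/6=61/51
seg 4: a=3, c=M4/2=8/17, d=(M5−M4)/(6·2)=-4/51, b=Δ4−h4·(2M4+M5)/6=-83/51
t_q=17/2 → seg 4, τ=3/2; S=3+-83/51·τ+8/17·τ²+-4/51·τ³=23/17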